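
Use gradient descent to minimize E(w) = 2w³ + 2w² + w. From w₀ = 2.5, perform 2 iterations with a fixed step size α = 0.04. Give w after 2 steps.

0.355136

E′(w) = 6w² + 4w + 1
w₁ = 2.5 − 0.04·48.5 = 0.56
w₂ = 0.56 − 0.04·5.1216 = 0.355136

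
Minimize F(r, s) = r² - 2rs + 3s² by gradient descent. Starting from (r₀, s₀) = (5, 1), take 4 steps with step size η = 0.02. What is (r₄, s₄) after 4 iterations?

(4.41363712, 1.23289856)

∇F = (2r - 2s, -2r + 6s)
(r₁, s₁) = (5, 1) − 0.02·(8, -4) = (4.84, 1.08)
(r₂, s₂) = (4.84, 1.08) − 0.02·(7.52, -3.2) = (4.6896, 1.144)
(r₃, s₃) = (4.6896, 1.144) − 0.02·(7.0912, -2.5152) = (4.547776, 1.194304)
(r₄, s₄) = (4.547776, 1.194304) − 0.02·(6.706944, -1.929728) = (4.41363712, 1.23289856)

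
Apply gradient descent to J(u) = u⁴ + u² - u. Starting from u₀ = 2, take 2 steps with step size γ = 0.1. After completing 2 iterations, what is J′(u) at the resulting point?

J′(u) = 4u³ + 2u - 1
Step 1: J′(2) = 35; u₁ = 2 − 0.1·35 = -1.5
Step 2: J′(-1.5) = -17.5; u₂ = -1.5 − 0.1·(-17.5) = 0.25
J′(u) at (0.25) = -0.4375

-0.4375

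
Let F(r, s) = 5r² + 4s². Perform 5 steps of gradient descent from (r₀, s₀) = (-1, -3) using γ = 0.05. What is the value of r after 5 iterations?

-0.03125

∇F = (10r, 8s)
(r₁, s₁) = (-1, -3) − 0.05·(-10, -24) = (-0.5, -1.8)
(r₂, s₂) = (-0.5, -1.8) − 0.05·(-5, -14.4) = (-0.25, -1.08)
(r₃, s₃) = (-0.25, -1.08) − 0.05·(-2.5, -8.64) = (-0.125, -0.648)
(r₄, s₄) = (-0.125, -0.648) − 0.05·(-1.25, -5.184) = (-0.0625, -0.3888)
(r₅, s₅) = (-0.0625, -0.3888) − 0.05·(-0.625, -3.1104) = (-0.03125, -0.23328)
r = -0.03125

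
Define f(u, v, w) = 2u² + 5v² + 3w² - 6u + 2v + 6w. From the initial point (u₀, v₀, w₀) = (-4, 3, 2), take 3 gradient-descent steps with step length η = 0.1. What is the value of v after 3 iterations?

-0.2

∇f = (4u - 6, 10v + 2, 6w + 6)
Step 1: at (-4, 3, 2), ∇f = (-22, 32, 18) → (-4, 3, 2) − 0.1·(-22, 32, 18) = (-1.8, -0.2, 0.2)
Step 2: at (-1.8, -0.2, 0.2), ∇f = (-13.2, 0, 7.2) → (-1.8, -0.2, 0.2) − 0.1·(-13.2, 0, 7.2) = (-0.48, -0.2, -0.52)
Step 3: at (-0.48, -0.2, -0.52), ∇f = (-7.92, 0, 2.88) → (-0.48, -0.2, -0.52) − 0.1·(-7.92, 0, 2.88) = (0.312, -0.2, -0.808)
v = -0.2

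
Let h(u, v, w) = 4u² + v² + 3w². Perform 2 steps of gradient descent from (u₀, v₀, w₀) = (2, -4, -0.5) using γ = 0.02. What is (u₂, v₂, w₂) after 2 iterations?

∇h = (8u, 2v, 6w)
Step 1: at (2, -4, -0.5), ∇h = (16, -8, -3) → (2, -4, -0.5) − 0.02·(16, -8, -3) = (1.68, -3.84, -0.44)
Step 2: at (1.68, -3.84, -0.44), ∇h = (13.44, -7.68, -2.64) → (1.68, -3.84, -0.44) − 0.02·(13.44, -7.68, -2.64) = (1.4112, -3.6864, -0.3872)

(1.4112, -3.6864, -0.3872)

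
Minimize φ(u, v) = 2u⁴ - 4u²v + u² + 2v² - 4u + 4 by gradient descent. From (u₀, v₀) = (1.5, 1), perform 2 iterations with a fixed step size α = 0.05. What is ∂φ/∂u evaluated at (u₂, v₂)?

-0.737629249536

∇φ = (8u³ - 8uv + 2u - 4, -4u² + 4v)
Step 1: at (1.5, 1), ∇φ = (14, -5) → (1.5, 1) − 0.05·(14, -5) = (0.8, 1.25)
Step 2: at (0.8, 1.25), ∇φ = (-6.304, 2.44) → (0.8, 1.25) − 0.05·(-6.304, 2.44) = (1.1152, 1.128)
∂φ/∂u at (1.1152, 1.128) = -0.737629249536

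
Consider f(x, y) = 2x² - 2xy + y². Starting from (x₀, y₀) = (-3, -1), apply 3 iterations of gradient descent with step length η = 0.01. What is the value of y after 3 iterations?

∇f = (4x - 2y, -2x + 2y)
(x₁, y₁) = (-3, -1) − 0.01·(-10, 4) = (-2.9, -1.04)
(x₂, y₂) = (-2.9, -1.04) − 0.01·(-9.52, 3.72) = (-2.8048, -1.0772)
(x₃, y₃) = (-2.8048, -1.0772) − 0.01·(-9.0648, 3.4552) = (-2.714152, -1.111752)
y = -1.111752

-1.111752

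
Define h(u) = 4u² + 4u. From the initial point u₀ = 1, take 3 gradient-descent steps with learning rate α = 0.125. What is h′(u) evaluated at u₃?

0

h′(u) = 8u + 4
Step 1: h′(1) = 12; u₁ = 1 − 0.125·12 = -0.5
Step 2: h′(-0.5) = 0; u₂ = -0.5 − 0.125·0 = -0.5
Step 3: h′(-0.5) = 0; u₃ = -0.5 − 0.125·0 = -0.5
h′(u) at (-0.5) = 0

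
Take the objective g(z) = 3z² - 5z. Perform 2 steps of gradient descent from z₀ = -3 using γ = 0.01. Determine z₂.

-2.5538

g′(z) = 6z - 5
Step 1: g′(-3) = -23; z₁ = -3 − 0.01·(-23) = -2.77
Step 2: g′(-2.77) = -21.62; z₂ = -2.77 − 0.01·(-21.62) = -2.5538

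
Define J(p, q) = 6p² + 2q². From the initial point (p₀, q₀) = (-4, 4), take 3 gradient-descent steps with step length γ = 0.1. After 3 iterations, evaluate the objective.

1.499136

∇J = (12p, 4q)
Step 1: at (-4, 4), ∇J = (-48, 16) → (-4, 4) − 0.1·(-48, 16) = (0.8, 2.4)
Step 2: at (0.8, 2.4), ∇J = (9.6, 9.6) → (0.8, 2.4) − 0.1·(9.6, 9.6) = (-0.16, 1.44)
Step 3: at (-0.16, 1.44), ∇J = (-1.92, 5.76) → (-0.16, 1.44) − 0.1·(-1.92, 5.76) = (0.032, 0.864)
J(0.032, 0.864) = 1.499136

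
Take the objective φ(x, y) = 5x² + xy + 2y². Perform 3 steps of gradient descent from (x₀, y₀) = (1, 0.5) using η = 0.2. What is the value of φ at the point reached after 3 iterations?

7.009152

∇φ = (10x + y, x + 4y)
(x₁, y₁) = (1, 0.5) − 0.2·(10.5, 3) = (-1.1, -0.1)
(x₂, y₂) = (-1.1, -0.1) − 0.2·(-11.1, -1.5) = (1.12, 0.2)
(x₃, y₃) = (1.12, 0.2) − 0.2·(11.4, 1.92) = (-1.16, -0.184)
φ(-1.16, -0.184) = 7.009152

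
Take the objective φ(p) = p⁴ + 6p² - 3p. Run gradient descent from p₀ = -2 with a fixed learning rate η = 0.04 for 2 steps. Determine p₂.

0.29973504

φ′(p) = 4p³ + 12p - 3
p₁ = -2 − 0.04·(-59) = 0.36
p₂ = 0.36 − 0.04·1.506624 = 0.29973504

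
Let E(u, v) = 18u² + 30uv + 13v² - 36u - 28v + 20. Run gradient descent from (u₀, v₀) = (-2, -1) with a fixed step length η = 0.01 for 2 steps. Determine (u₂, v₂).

(-0.0788, 0.5696)

∇E = (36u + 30v - 36, 30u + 26v - 28)
Step 1: at (-2, -1), ∇E = (-138, -114) → (-2, -1) − 0.01·(-138, -114) = (-0.62, 0.14)
Step 2: at (-0.62, 0.14), ∇E = (-54.12, -42.96) → (-0.62, 0.14) − 0.01·(-54.12, -42.96) = (-0.0788, 0.5696)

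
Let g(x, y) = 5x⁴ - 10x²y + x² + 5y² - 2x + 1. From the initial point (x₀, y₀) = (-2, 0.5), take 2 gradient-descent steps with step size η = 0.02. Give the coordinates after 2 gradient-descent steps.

∇g = (20x³ - 20xy + 2x - 2, -10x² + 10y)
(x₁, y₁) = (-2, 0.5) − 0.02·(-146, -35) = (0.92, 1.2)
(x₂, y₂) = (0.92, 1.2) − 0.02·(-6.66624, 3.536) = (1.0533248, 1.12928)

(1.0533248, 1.12928)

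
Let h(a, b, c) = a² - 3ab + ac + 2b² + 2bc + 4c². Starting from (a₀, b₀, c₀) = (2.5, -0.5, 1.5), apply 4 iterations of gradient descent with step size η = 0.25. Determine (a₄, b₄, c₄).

(1.7265625, 2.21875, 1.578125)

∇h = (2a - 3b + c, -3a + 4b + 2c, a + 2b + 8c)
Step 1: at (2.5, -0.5, 1.5), ∇h = (8, -6.5, 13.5) → (2.5, -0.5, 1.5) − 0.25·(8, -6.5, 13.5) = (0.5, 1.125, -1.875)
Step 2: at (0.5, 1.125, -1.875), ∇h = (-4.25, -0.75, -12.25) → (0.5, 1.125, -1.875) − 0.25·(-4.25, -0.75, -12.25) = (1.5625, 1.3125, 1.1875)
Step 3: at (1.5625, 1.3125, 1.1875), ∇h = (0.375, 2.9375, 13.6875) → (1.5625, 1.3125, 1.1875) − 0.25·(0.375, 2.9375, 13.6875) = (1.46875, 0.578125, -2.234375)
Step 4: at (1.46875, 0.578125, -2.234375), ∇h = (-1.03125, -6.5625, -15.25) → (1.46875, 0.578125, -2.234375) − 0.25·(-1.03125, -6.5625, -15.25) = (1.7265625, 2.21875, 1.578125)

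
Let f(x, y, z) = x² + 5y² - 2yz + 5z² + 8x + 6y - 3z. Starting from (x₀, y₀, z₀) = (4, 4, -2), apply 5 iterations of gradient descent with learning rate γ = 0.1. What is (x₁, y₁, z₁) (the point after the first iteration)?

∇f = (2x + 8, 10y - 2z + 6, -2y + 10z - 3)
(x₁, y₁, z₁) = (4, 4, -2) − 0.1·(16, 50, -31) = (2.4, -1, 1.1)

(2.4, -1, 1.1)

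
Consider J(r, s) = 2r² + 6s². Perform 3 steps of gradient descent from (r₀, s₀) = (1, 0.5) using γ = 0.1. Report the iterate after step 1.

∇J = (4r, 12s)
(r₁, s₁) = (1, 0.5) − 0.1·(4, 6) = (0.6, -0.1)

(0.6, -0.1)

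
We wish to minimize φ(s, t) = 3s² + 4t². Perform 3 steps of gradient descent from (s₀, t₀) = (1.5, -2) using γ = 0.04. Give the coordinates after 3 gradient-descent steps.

∇φ = (6s, 8t)
(s₁, t₁) = (1.5, -2) − 0.04·(9, -16) = (1.14, -1.36)
(s₂, t₂) = (1.14, -1.36) − 0.04·(6.84, -10.88) = (0.8664, -0.9248)
(s₃, t₃) = (0.8664, -0.9248) − 0.04·(5.1984, -7.3984) = (0.658464, -0.628864)

(0.658464, -0.628864)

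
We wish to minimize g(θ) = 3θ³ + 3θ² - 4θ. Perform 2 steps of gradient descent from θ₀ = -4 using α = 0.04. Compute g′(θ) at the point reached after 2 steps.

9764.497418829824

g′(θ) = 9θ² + 6θ - 4
θ₁ = -4 − 0.04·116 = -8.64
θ₂ = -8.64 − 0.04·616.0064 = -33.280256
g′(θ) at (-33.280256) = 9764.497418829824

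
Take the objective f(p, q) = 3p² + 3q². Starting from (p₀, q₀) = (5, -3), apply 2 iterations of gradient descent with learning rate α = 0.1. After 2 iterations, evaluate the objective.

2.6112

∇f = (6p, 6q)
Step 1: at (5, -3), ∇f = (30, -18) → (5, -3) − 0.1·(30, -18) = (2, -1.2)
Step 2: at (2, -1.2), ∇f = (12, -7.2) → (2, -1.2) − 0.1·(12, -7.2) = (0.8, -0.48)
f(0.8, -0.48) = 2.6112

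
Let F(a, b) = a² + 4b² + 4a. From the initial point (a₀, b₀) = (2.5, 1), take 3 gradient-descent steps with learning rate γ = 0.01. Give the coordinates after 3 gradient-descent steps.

(2.235364, 0.778688)

∇F = (2a + 4, 8b)
(a₁, b₁) = (2.5, 1) − 0.01·(9, 8) = (2.41, 0.92)
(a₂, b₂) = (2.41, 0.92) − 0.01·(8.82, 7.36) = (2.3218, 0.8464)
(a₃, b₃) = (2.3218, 0.8464) − 0.01·(8.6436, 6.7712) = (2.235364, 0.778688)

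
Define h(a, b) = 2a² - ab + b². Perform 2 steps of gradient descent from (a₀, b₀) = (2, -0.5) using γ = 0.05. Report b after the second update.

-0.23625

∇h = (4a - b, -a + 2b)
Step 1: at (2, -0.5), ∇h = (8.5, -3) → (2, -0.5) − 0.05·(8.5, -3) = (1.575, -0.35)
Step 2: at (1.575, -0.35), ∇h = (6.65, -2.275) → (1.575, -0.35) − 0.05·(6.65, -2.275) = (1.2425, -0.23625)
b = -0.23625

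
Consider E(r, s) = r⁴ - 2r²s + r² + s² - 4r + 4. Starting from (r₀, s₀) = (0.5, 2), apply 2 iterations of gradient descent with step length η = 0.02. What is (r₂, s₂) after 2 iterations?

(0.76206824, 1.868676)

∇E = (4r³ - 4rs + 2r - 4, -2r² + 2s)
Step 1: at (0.5, 2), ∇E = (-6.5, 3.5) → (0.5, 2) − 0.02·(-6.5, 3.5) = (0.63, 1.93)
Step 2: at (0.63, 1.93), ∇E = (-6.603412, 3.0662) → (0.63, 1.93) − 0.02·(-6.603412, 3.0662) = (0.76206824, 1.868676)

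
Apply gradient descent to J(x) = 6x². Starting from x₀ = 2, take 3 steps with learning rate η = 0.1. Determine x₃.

-0.016

J′(x) = 12x
Step 1: J′(2) = 24; x₁ = 2 − 0.1·24 = -0.4
Step 2: J′(-0.4) = -4.8; x₂ = -0.4 − 0.1·(-4.8) = 0.08
Step 3: J′(0.08) = 0.96; x₃ = 0.08 − 0.1·0.96 = -0.016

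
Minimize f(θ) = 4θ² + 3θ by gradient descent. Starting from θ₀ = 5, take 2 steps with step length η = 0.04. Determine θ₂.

2.1104

f′(θ) = 8θ + 3
Step 1: f′(5) = 43; θ₁ = 5 − 0.04·43 = 3.28
Step 2: f′(3.28) = 29.24; θ₂ = 3.28 − 0.04·29.24 = 2.1104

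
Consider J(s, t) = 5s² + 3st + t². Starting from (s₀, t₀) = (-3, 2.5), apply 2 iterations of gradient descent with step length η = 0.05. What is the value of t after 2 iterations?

2.71125

∇J = (10s + 3t, 3s + 2t)
(s₁, t₁) = (-3, 2.5) − 0.05·(-22.5, -4) = (-1.875, 2.7)
(s₂, t₂) = (-1.875, 2.7) − 0.05·(-10.65, -0.225) = (-1.3425, 2.71125)
t = 2.71125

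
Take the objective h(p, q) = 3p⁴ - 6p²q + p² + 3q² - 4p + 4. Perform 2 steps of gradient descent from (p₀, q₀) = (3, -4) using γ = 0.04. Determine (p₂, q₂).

∇h = (12p³ - 12pq + 2p - 4, -6p² + 6q)
(p₁, q₁) = (3, -4) − 0.04·(470, -78) = (-15.8, -0.88)
(p₂, q₂) = (-15.8, -0.88) − 0.04·(-47534.192, -1503.12) = (1885.56768, 59.2448)

(1885.56768, 59.2448)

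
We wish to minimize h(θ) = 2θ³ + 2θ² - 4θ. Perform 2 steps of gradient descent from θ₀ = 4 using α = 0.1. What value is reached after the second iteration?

h′(θ) = 6θ² + 4θ - 4
Step 1: h′(4) = 108; θ₁ = 4 − 0.1·108 = -6.8
Step 2: h′(-6.8) = 246.24; θ₂ = -6.8 − 0.1·246.24 = -31.424

-31.424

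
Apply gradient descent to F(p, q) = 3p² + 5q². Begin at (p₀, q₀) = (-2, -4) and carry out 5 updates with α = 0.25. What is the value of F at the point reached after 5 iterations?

4613.21484375

∇F = (6p, 10q)
(p₁, q₁) = (-2, -4) − 0.25·(-12, -40) = (1, 6)
(p₂, q₂) = (1, 6) − 0.25·(6, 60) = (-0.5, -9)
(p₃, q₃) = (-0.5, -9) − 0.25·(-3, -90) = (0.25, 13.5)
(p₄, q₄) = (0.25, 13.5) − 0.25·(1.5, 135) = (-0.125, -20.25)
(p₅, q₅) = (-0.125, -20.25) − 0.25·(-0.75, -202.5) = (0.0625, 30.375)
F(0.0625, 30.375) = 4613.21484375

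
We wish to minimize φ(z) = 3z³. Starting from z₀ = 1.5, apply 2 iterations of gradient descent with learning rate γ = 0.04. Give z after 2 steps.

φ′(z) = 9z²
z₁ = 1.5 − 0.04·20.25 = 0.69
z₂ = 0.69 − 0.04·4.2849 = 0.518604

0.518604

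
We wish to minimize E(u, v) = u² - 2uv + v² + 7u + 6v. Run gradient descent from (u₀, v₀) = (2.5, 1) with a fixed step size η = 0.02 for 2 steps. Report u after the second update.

∇E = (2u - 2v + 7, -2u + 2v + 6)
(u₁, v₁) = (2.5, 1) − 0.02·(10, 3) = (2.3, 0.94)
(u₂, v₂) = (2.3, 0.94) − 0.02·(9.72, 3.28) = (2.1056, 0.8744)
u = 2.1056

2.1056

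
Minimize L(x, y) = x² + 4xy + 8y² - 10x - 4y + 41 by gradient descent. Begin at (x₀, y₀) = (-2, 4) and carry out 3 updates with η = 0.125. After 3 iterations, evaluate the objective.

192.480712890625

∇L = (2x + 4y - 10, 4x + 16y - 4)
(x₁, y₁) = (-2, 4) − 0.125·(2, 52) = (-2.25, -2.5)
(x₂, y₂) = (-2.25, -2.5) − 0.125·(-24.5, -53) = (0.8125, 4.125)
(x₃, y₃) = (0.8125, 4.125) − 0.125·(8.125, 65.25) = (-0.203125, -4.03125)
L(-0.203125, -4.03125) = 192.480712890625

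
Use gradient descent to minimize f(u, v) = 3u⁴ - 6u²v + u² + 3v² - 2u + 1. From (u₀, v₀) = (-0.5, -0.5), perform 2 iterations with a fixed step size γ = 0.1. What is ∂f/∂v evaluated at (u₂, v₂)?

-0.699834375

∇f = (12u³ - 12uv + 2u - 2, -6u² + 6v)
Step 1: at (-0.5, -0.5), ∇f = (-7.5, -4.5) → (-0.5, -0.5) − 0.1·(-7.5, -4.5) = (0.25, -0.05)
Step 2: at (0.25, -0.05), ∇f = (-1.1625, -0.675) → (0.25, -0.05) − 0.1·(-1.1625, -0.675) = (0.36625, 0.0175)
∂f/∂v at (0.36625, 0.0175) = -0.699834375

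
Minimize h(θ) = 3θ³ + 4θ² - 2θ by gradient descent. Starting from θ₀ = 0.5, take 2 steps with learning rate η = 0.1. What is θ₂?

h′(θ) = 9θ² + 8θ - 2
θ₁ = 0.5 − 0.1·4.25 = 0.075
θ₂ = 0.075 − 0.1·(-1.349375) = 0.2099375

0.2099375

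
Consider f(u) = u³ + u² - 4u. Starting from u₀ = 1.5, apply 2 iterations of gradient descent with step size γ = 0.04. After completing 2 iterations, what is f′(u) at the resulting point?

f′(u) = 3u² + 2u - 4
u₁ = 1.5 − 0.04·5.75 = 1.27
u₂ = 1.27 − 0.04·3.3787 = 1.134852
f′(u) at (1.134852) = 2.133371185712

2.133371185712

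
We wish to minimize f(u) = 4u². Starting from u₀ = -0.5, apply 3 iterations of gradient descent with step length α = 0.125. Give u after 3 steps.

f′(u) = 8u
Step 1: f′(-0.5) = -4; u₁ = -0.5 − 0.125·(-4) = 0
Step 2: f′(0) = 0; u₂ = 0 − 0.125·0 = 0
Step 3: f′(0) = 0; u₃ = 0 − 0.125·0 = 0

0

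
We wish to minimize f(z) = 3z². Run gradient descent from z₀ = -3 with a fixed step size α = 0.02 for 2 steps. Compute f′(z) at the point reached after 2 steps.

-13.9392

f′(z) = 6z
z₁ = -3 − 0.02·(-18) = -2.64
z₂ = -2.64 − 0.02·(-15.84) = -2.3232
f′(z) at (-2.3232) = -13.9392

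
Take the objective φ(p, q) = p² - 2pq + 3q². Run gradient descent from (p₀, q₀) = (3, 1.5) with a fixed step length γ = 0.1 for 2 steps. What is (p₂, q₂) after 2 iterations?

(2.4, 1.02)

∇φ = (2p - 2q, -2p + 6q)
(p₁, q₁) = (3, 1.5) − 0.1·(3, 3) = (2.7, 1.2)
(p₂, q₂) = (2.7, 1.2) − 0.1·(3, 1.8) = (2.4, 1.02)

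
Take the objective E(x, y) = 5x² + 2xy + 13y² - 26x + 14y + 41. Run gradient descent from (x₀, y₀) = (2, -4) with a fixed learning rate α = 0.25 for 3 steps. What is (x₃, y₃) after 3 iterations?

(73.5, 565.5)

∇E = (10x + 2y - 26, 2x + 26y + 14)
Step 1: at (2, -4), ∇E = (-14, -86) → (2, -4) − 0.25·(-14, -86) = (5.5, 17.5)
Step 2: at (5.5, 17.5), ∇E = (64, 480) → (5.5, 17.5) − 0.25·(64, 480) = (-10.5, -102.5)
Step 3: at (-10.5, -102.5), ∇E = (-336, -2672) → (-10.5, -102.5) − 0.25·(-336, -2672) = (73.5, 565.5)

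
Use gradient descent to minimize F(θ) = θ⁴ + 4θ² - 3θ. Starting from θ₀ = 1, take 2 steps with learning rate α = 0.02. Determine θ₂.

F′(θ) = 4θ³ + 8θ - 3
Step 1: F′(1) = 9; θ₁ = 1 − 0.02·9 = 0.82
Step 2: F′(0.82) = 5.765472; θ₂ = 0.82 − 0.02·5.765472 = 0.70469056

0.70469056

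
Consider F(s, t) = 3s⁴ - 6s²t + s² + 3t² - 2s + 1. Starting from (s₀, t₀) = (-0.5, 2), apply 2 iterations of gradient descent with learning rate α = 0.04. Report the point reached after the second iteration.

(-1.01696, 1.3544)

∇F = (12s³ - 12st + 2s - 2, -6s² + 6t)
Step 1: at (-0.5, 2), ∇F = (7.5, 10.5) → (-0.5, 2) − 0.04·(7.5, 10.5) = (-0.8, 1.58)
Step 2: at (-0.8, 1.58), ∇F = (5.424, 5.64) → (-0.8, 1.58) − 0.04·(5.424, 5.64) = (-1.01696, 1.3544)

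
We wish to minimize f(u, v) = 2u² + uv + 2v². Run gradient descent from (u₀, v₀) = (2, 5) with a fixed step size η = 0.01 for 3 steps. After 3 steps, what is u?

1.631803

∇f = (4u + v, u + 4v)
(u₁, v₁) = (2, 5) − 0.01·(13, 22) = (1.87, 4.78)
(u₂, v₂) = (1.87, 4.78) − 0.01·(12.26, 20.99) = (1.7474, 4.5701)
(u₃, v₃) = (1.7474, 4.5701) − 0.01·(11.5597, 20.0278) = (1.631803, 4.369822)
u = 1.631803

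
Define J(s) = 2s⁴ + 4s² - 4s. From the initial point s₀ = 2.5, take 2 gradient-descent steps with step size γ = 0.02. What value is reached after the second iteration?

-0.18355712

J′(s) = 8s³ + 8s - 4
s₁ = 2.5 − 0.02·141 = -0.32
s₂ = -0.32 − 0.02·(-6.822144) = -0.18355712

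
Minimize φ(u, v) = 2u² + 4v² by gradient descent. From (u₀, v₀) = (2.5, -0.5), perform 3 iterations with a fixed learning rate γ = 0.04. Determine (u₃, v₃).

∇φ = (4u, 8v)
(u₁, v₁) = (2.5, -0.5) − 0.04·(10, -4) = (2.1, -0.34)
(u₂, v₂) = (2.1, -0.34) − 0.04·(8.4, -2.72) = (1.764, -0.2312)
(u₃, v₃) = (1.764, -0.2312) − 0.04·(7.056, -1.8496) = (1.48176, -0.157216)

(1.48176, -0.157216)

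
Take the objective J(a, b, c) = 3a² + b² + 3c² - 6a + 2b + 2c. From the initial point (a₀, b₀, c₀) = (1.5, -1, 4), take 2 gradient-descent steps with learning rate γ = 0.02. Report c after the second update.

3.0224

∇J = (6a - 6, 2b + 2, 6c + 2)
Step 1: at (1.5, -1, 4), ∇J = (3, 0, 26) → (1.5, -1, 4) − 0.02·(3, 0, 26) = (1.44, -1, 3.48)
Step 2: at (1.44, -1, 3.48), ∇J = (2.64, 0, 22.88) → (1.44, -1, 3.48) − 0.02·(2.64, 0, 22.88) = (1.3872, -1, 3.0224)
c = 3.0224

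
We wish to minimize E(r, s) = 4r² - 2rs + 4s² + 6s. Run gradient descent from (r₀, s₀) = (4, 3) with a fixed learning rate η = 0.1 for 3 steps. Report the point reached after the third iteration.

∇E = (8r - 2s, -2r + 8s + 6)
(r₁, s₁) = (4, 3) − 0.1·(26, 22) = (1.4, 0.8)
(r₂, s₂) = (1.4, 0.8) − 0.1·(9.6, 9.6) = (0.44, -0.16)
(r₃, s₃) = (0.44, -0.16) − 0.1·(3.84, 3.84) = (0.056, -0.544)

(0.056, -0.544)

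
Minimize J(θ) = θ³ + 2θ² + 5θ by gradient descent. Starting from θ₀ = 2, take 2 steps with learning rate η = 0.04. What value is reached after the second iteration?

0.52

J′(θ) = 3θ² + 4θ + 5
Step 1: J′(2) = 25; θ₁ = 2 − 0.04·25 = 1
Step 2: J′(1) = 12; θ₂ = 1 − 0.04·12 = 0.52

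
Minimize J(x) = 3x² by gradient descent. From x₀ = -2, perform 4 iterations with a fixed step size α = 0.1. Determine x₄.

-0.0512

J′(x) = 6x
Step 1: J′(-2) = -12; x₁ = -2 − 0.1·(-12) = -0.8
Step 2: J′(-0.8) = -4.8; x₂ = -0.8 − 0.1·(-4.8) = -0.32
Step 3: J′(-0.32) = -1.92; x₃ = -0.32 − 0.1·(-1.92) = -0.128
Step 4: J′(-0.128) = -0.768; x₄ = -0.128 − 0.1·(-0.768) = -0.0512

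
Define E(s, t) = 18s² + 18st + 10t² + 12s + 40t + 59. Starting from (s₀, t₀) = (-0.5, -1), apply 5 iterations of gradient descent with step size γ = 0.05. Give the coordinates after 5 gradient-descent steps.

(2.37727, -2.114435)

∇E = (36s + 18t + 12, 18s + 20t + 40)
(s₁, t₁) = (-0.5, -1) − 0.05·(-24, 11) = (0.7, -1.55)
(s₂, t₂) = (0.7, -1.55) − 0.05·(9.3, 21.6) = (0.235, -2.63)
(s₃, t₃) = (0.235, -2.63) − 0.05·(-26.88, -8.37) = (1.579, -2.2115)
(s₄, t₄) = (1.579, -2.2115) − 0.05·(29.037, 24.192) = (0.12715, -3.4211)
(s₅, t₅) = (0.12715, -3.4211) − 0.05·(-45.0024, -26.1333) = (2.37727, -2.114435)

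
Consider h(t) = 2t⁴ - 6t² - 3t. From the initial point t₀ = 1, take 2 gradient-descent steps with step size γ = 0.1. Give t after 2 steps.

0.1096

h′(t) = 8t³ - 12t - 3
Step 1: h′(1) = -7; t₁ = 1 − 0.1·(-7) = 1.7
Step 2: h′(1.7) = 15.904; t₂ = 1.7 − 0.1·15.904 = 0.1096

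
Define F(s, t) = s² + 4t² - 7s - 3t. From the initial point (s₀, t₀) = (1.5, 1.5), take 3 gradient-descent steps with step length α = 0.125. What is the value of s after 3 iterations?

∇F = (2s - 7, 8t - 3)
Step 1: at (1.5, 1.5), ∇F = (-4, 9) → (1.5, 1.5) − 0.125·(-4, 9) = (2, 0.375)
Step 2: at (2, 0.375), ∇F = (-3, 0) → (2, 0.375) − 0.125·(-3, 0) = (2.375, 0.375)
Step 3: at (2.375, 0.375), ∇F = (-2.25, 0) → (2.375, 0.375) − 0.125·(-2.25, 0) = (2.65625, 0.375)
s = 2.65625

2.65625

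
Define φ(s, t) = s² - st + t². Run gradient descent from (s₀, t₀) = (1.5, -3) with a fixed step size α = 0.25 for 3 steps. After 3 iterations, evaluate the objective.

0.10382080078125

∇φ = (2s - t, -s + 2t)
Step 1: at (1.5, -3), ∇φ = (6, -7.5) → (1.5, -3) − 0.25·(6, -7.5) = (0, -1.125)
Step 2: at (0, -1.125), ∇φ = (1.125, -2.25) → (0, -1.125) − 0.25·(1.125, -2.25) = (-0.28125, -0.5625)
Step 3: at (-0.28125, -0.5625), ∇φ = (0, -0.84375) → (-0.28125, -0.5625) − 0.25·(0, -0.84375) = (-0.28125, -0.3515625)
φ(-0.28125, -0.3515625) = 0.10382080078125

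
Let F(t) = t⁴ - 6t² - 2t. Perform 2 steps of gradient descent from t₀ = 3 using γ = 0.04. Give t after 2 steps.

F′(t) = 4t³ - 12t - 2
Step 1: F′(3) = 70; t₁ = 3 − 0.04·70 = 0.2
Step 2: F′(0.2) = -4.368; t₂ = 0.2 − 0.04·(-4.368) = 0.37472

0.37472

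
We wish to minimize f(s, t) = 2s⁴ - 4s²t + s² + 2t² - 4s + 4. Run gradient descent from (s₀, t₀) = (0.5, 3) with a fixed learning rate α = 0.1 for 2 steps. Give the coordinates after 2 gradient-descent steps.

(-0.6792, 2.584)

∇f = (8s³ - 8st + 2s - 4, -4s² + 4t)
(s₁, t₁) = (0.5, 3) − 0.1·(-14, 11) = (1.9, 1.9)
(s₂, t₂) = (1.9, 1.9) − 0.1·(25.792, -6.84) = (-0.6792, 2.584)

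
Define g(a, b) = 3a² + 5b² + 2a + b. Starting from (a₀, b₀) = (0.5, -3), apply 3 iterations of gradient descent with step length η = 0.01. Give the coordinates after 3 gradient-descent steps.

(0.35882, -2.2141)

∇g = (6a + 2, 10b + 1)
(a₁, b₁) = (0.5, -3) − 0.01·(5, -29) = (0.45, -2.71)
(a₂, b₂) = (0.45, -2.71) − 0.01·(4.7, -26.1) = (0.403, -2.449)
(a₃, b₃) = (0.403, -2.449) − 0.01·(4.418, -23.49) = (0.35882, -2.2141)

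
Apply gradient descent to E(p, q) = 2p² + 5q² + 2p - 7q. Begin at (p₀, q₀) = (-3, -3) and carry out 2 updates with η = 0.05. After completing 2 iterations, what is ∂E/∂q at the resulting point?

-9.25

∇E = (4p + 2, 10q - 7)
Step 1: at (-3, -3), ∇E = (-10, -37) → (-3, -3) − 0.05·(-10, -37) = (-2.5, -1.15)
Step 2: at (-2.5, -1.15), ∇E = (-8, -18.5) → (-2.5, -1.15) − 0.05·(-8, -18.5) = (-2.1, -0.225)
∂E/∂q at (-2.1, -0.225) = -9.25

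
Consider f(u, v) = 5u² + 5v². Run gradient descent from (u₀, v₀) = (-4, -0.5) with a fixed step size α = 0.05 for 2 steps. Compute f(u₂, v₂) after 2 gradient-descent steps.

∇f = (10u, 10v)
(u₁, v₁) = (-4, -0.5) − 0.05·(-40, -5) = (-2, -0.25)
(u₂, v₂) = (-2, -0.25) − 0.05·(-20, -2.5) = (-1, -0.125)
f(-1, -0.125) = 5.078125

5.078125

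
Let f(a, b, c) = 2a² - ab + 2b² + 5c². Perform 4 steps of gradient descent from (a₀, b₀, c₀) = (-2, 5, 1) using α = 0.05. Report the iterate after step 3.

(-0.555375, 2.39775, 0.125)

∇f = (4a - b, -a + 4b, 10c)
Step 1: at (-2, 5, 1), ∇f = (-13, 22, 10) → (-2, 5, 1) − 0.05·(-13, 22, 10) = (-1.35, 3.9, 0.5)
Step 2: at (-1.35, 3.9, 0.5), ∇f = (-9.3, 16.95, 5) → (-1.35, 3.9, 0.5) − 0.05·(-9.3, 16.95, 5) = (-0.885, 3.0525, 0.25)
Step 3: at (-0.885, 3.0525, 0.25), ∇f = (-6.5925, 13.095, 2.5) → (-0.885, 3.0525, 0.25) − 0.05·(-6.5925, 13.095, 2.5) = (-0.555375, 2.39775, 0.125)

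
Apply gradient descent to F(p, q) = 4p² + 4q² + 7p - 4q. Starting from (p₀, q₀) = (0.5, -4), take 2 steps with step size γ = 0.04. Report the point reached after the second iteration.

(-0.2392, -1.5808)

∇F = (8p + 7, 8q - 4)
Step 1: at (0.5, -4), ∇F = (11, -36) → (0.5, -4) − 0.04·(11, -36) = (0.06, -2.56)
Step 2: at (0.06, -2.56), ∇F = (7.48, -24.48) → (0.06, -2.56) − 0.04·(7.48, -24.48) = (-0.2392, -1.5808)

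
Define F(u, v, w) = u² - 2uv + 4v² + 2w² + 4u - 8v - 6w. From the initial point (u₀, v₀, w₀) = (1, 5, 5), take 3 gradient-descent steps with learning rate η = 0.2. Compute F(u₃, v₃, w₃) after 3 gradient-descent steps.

-1.348416

∇F = (2u - 2v + 4, -2u + 8v - 8, 4w - 6)
(u₁, v₁, w₁) = (1, 5, 5) − 0.2·(-4, 30, 14) = (1.8, -1, 2.2)
(u₂, v₂, w₂) = (1.8, -1, 2.2) − 0.2·(9.6, -19.6, 2.8) = (-0.12, 2.92, 1.64)
(u₃, v₃, w₃) = (-0.12, 2.92, 1.64) − 0.2·(-2.08, 15.6, 0.56) = (0.296, -0.2, 1.528)
F(0.296, -0.2, 1.528) = -1.348416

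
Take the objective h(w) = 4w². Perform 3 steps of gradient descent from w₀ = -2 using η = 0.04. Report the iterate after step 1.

h′(w) = 8w
w₁ = -2 − 0.04·(-16) = -1.36

-1.36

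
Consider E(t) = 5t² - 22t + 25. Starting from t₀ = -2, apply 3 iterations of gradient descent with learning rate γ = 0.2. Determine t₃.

E′(t) = 10t - 22
Step 1: E′(-2) = -42; t₁ = -2 − 0.2·(-42) = 6.4
Step 2: E′(6.4) = 42; t₂ = 6.4 − 0.2·42 = -2
Step 3: E′(-2) = -42; t₃ = -2 − 0.2·(-42) = 6.4

6.4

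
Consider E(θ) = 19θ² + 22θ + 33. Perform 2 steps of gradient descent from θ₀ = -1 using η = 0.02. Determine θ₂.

E′(θ) = 38θ + 22
Step 1: E′(-1) = -16; θ₁ = -1 − 0.02·(-16) = -0.68
Step 2: E′(-0.68) = -3.84; θ₂ = -0.68 − 0.02·(-3.84) = -0.6032

-0.6032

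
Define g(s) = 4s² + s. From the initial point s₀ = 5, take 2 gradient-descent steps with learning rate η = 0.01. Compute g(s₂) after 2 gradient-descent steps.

g′(s) = 8s + 1
s₁ = 5 − 0.01·41 = 4.59
s₂ = 4.59 − 0.01·37.72 = 4.2128
g(4.2128) = 75.20353536

75.20353536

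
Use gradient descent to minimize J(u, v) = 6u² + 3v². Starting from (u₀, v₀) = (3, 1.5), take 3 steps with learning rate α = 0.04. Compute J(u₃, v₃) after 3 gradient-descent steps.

∇J = (12u, 6v)
Step 1: at (3, 1.5), ∇J = (36, 9) → (3, 1.5) − 0.04·(36, 9) = (1.56, 1.14)
Step 2: at (1.56, 1.14), ∇J = (18.72, 6.84) → (1.56, 1.14) − 0.04·(18.72, 6.84) = (0.8112, 0.8664)
Step 3: at (0.8112, 0.8664), ∇J = (9.7344, 5.1984) → (0.8112, 0.8664) − 0.04·(9.7344, 5.1984) = (0.421824, 0.658464)
J(0.421824, 0.658464) = 2.368337439744

2.368337439744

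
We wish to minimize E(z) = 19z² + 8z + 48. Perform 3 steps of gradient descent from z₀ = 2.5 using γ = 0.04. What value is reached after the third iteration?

E′(z) = 38z + 8
z₁ = 2.5 − 0.04·103 = -1.62
z₂ = -1.62 − 0.04·(-53.56) = 0.5224
z₃ = 0.5224 − 0.04·27.8512 = -0.591648

-0.591648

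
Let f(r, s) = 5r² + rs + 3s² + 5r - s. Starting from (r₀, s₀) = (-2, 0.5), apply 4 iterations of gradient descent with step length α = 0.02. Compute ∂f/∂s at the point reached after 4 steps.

0.68948544

∇f = (10r + s + 5, r + 6s - 1)
(r₁, s₁) = (-2, 0.5) − 0.02·(-14.5, 0) = (-1.71, 0.5)
(r₂, s₂) = (-1.71, 0.5) − 0.02·(-11.6, 0.29) = (-1.478, 0.4942)
(r₃, s₃) = (-1.478, 0.4942) − 0.02·(-9.2858, 0.4872) = (-1.292284, 0.484456)
(r₄, s₄) = (-1.292284, 0.484456) − 0.02·(-7.438384, 0.614452) = (-1.14351632, 0.47216696)
∂f/∂s at (-1.14351632, 0.47216696) = 0.68948544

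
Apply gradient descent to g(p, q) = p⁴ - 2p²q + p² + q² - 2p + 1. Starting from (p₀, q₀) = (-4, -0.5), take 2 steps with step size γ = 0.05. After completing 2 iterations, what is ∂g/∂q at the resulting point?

-58785.50299392

∇g = (4p³ - 4pq + 2p - 2, -2p² + 2q)
Step 1: at (-4, -0.5), ∇g = (-274, -33) → (-4, -0.5) − 0.05·(-274, -33) = (9.7, 1.15)
Step 2: at (9.7, 1.15), ∇g = (3623.472, -185.88) → (9.7, 1.15) − 0.05·(3623.472, -185.88) = (-171.4736, 10.444)
∂g/∂q at (-171.4736, 10.444) = -58785.50299392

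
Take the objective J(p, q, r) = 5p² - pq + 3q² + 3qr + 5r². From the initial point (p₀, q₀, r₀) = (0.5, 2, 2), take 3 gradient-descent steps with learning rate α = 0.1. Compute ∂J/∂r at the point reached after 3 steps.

-0.465

∇J = (10p - q, -p + 6q + 3r, 3q + 10r)
Step 1: at (0.5, 2, 2), ∇J = (3, 17.5, 26) → (0.5, 2, 2) − 0.1·(3, 17.5, 26) = (0.2, 0.25, -0.6)
Step 2: at (0.2, 0.25, -0.6), ∇J = (1.75, -0.5, -5.25) → (0.2, 0.25, -0.6) − 0.1·(1.75, -0.5, -5.25) = (0.025, 0.3, -0.075)
Step 3: at (0.025, 0.3, -0.075), ∇J = (-0.05, 1.55, 0.15) → (0.025, 0.3, -0.075) − 0.1·(-0.05, 1.55, 0.15) = (0.03, 0.145, -0.09)
∂J/∂r at (0.03, 0.145, -0.09) = -0.465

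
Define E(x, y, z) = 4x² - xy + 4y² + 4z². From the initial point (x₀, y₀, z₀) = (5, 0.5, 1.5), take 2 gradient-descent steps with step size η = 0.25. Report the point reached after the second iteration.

∇E = (8x - y, -x + 8y, 8z)
(x₁, y₁, z₁) = (5, 0.5, 1.5) − 0.25·(39.5, -1, 12) = (-4.875, 0.75, -1.5)
(x₂, y₂, z₂) = (-4.875, 0.75, -1.5) − 0.25·(-39.75, 10.875, -12) = (5.0625, -1.96875, 1.5)

(5.0625, -1.96875, 1.5)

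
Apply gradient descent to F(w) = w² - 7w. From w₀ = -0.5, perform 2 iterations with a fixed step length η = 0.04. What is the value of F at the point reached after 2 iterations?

-0.78771264

F′(w) = 2w - 7
Step 1: F′(-0.5) = -8; w₁ = -0.5 − 0.04·(-8) = -0.18
Step 2: F′(-0.18) = -7.36; w₂ = -0.18 − 0.04·(-7.36) = 0.1144
F(0.1144) = -0.78771264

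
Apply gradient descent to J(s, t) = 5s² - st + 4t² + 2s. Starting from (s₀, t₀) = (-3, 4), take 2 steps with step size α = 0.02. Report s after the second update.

∇J = (10s - t + 2, -s + 8t)
Step 1: at (-3, 4), ∇J = (-32, 35) → (-3, 4) − 0.02·(-32, 35) = (-2.36, 3.3)
Step 2: at (-2.36, 3.3), ∇J = (-24.9, 28.76) → (-2.36, 3.3) − 0.02·(-24.9, 28.76) = (-1.862, 2.7248)
s = -1.862

-1.862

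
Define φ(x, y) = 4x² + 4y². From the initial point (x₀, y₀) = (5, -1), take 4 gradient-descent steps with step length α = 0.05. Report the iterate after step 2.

∇φ = (8x, 8y)
Step 1: at (5, -1), ∇φ = (40, -8) → (5, -1) − 0.05·(40, -8) = (3, -0.6)
Step 2: at (3, -0.6), ∇φ = (24, -4.8) → (3, -0.6) − 0.05·(24, -4.8) = (1.8, -0.36)

(1.8, -0.36)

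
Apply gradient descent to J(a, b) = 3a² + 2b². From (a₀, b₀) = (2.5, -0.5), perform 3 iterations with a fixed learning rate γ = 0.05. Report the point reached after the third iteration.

(0.8575, -0.256)

∇J = (6a, 4b)
Step 1: at (2.5, -0.5), ∇J = (15, -2) → (2.5, -0.5) − 0.05·(15, -2) = (1.75, -0.4)
Step 2: at (1.75, -0.4), ∇J = (10.5, -1.6) → (1.75, -0.4) − 0.05·(10.5, -1.6) = (1.225, -0.32)
Step 3: at (1.225, -0.32), ∇J = (7.35, -1.28) → (1.225, -0.32) − 0.05·(7.35, -1.28) = (0.8575, -0.256)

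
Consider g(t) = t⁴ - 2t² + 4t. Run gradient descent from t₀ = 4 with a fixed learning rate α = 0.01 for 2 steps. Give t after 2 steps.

1.43054336

g′(t) = 4t³ - 4t + 4
t₁ = 4 − 0.01·244 = 1.56
t₂ = 1.56 − 0.01·12.945664 = 1.43054336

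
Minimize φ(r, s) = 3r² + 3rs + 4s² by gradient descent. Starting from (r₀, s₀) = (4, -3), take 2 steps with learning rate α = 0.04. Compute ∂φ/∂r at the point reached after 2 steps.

10.9536

∇φ = (6r + 3s, 3r + 8s)
(r₁, s₁) = (4, -3) − 0.04·(15, -12) = (3.4, -2.52)
(r₂, s₂) = (3.4, -2.52) − 0.04·(12.84, -9.96) = (2.8864, -2.1216)
∂φ/∂r at (2.8864, -2.1216) = 10.9536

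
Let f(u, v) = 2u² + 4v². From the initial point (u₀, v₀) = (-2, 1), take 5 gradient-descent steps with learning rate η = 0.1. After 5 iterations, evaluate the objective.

∇f = (4u, 8v)
(u₁, v₁) = (-2, 1) − 0.1·(-8, 8) = (-1.2, 0.2)
(u₂, v₂) = (-1.2, 0.2) − 0.1·(-4.8, 1.6) = (-0.72, 0.04)
(u₃, v₃) = (-0.72, 0.04) − 0.1·(-2.88, 0.32) = (-0.432, 0.008)
(u₄, v₄) = (-0.432, 0.008) − 0.1·(-1.728, 0.064) = (-0.2592, 0.0016)
(u₅, v₅) = (-0.2592, 0.0016) − 0.1·(-1.0368, 0.0128) = (-0.15552, 0.00032)
f(-0.15552, 0.00032) = 0.0483733504

0.0483733504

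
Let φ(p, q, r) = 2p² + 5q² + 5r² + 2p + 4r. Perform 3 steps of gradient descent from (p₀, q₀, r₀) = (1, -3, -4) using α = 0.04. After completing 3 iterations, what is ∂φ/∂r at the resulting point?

-7.776

∇φ = (4p + 2, 10q, 10r + 4)
Step 1: at (1, -3, -4), ∇φ = (6, -30, -36) → (1, -3, -4) − 0.04·(6, -30, -36) = (0.76, -1.8, -2.56)
Step 2: at (0.76, -1.8, -2.56), ∇φ = (5.04, -18, -21.6) → (0.76, -1.8, -2.56) − 0.04·(5.04, -18, -21.6) = (0.5584, -1.08, -1.696)
Step 3: at (0.5584, -1.08, -1.696), ∇φ = (4.2336, -10.8, -12.96) → (0.5584, -1.08, -1.696) − 0.04·(4.2336, -10.8, -12.96) = (0.389056, -0.648, -1.1776)
∂φ/∂r at (0.389056, -0.648, -1.1776) = -7.776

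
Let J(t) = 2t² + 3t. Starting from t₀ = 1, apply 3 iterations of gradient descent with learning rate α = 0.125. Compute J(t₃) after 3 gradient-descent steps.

-1.029296875

J′(t) = 4t + 3
t₁ = 1 − 0.125·7 = 0.125
t₂ = 0.125 − 0.125·3.5 = -0.3125
t₃ = -0.3125 − 0.125·1.75 = -0.53125
J(-0.53125) = -1.029296875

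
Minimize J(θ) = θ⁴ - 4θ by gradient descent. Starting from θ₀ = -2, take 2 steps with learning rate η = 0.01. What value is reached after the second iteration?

-1.42356224

J′(θ) = 4θ³ - 4
Step 1: J′(-2) = -36; θ₁ = -2 − 0.01·(-36) = -1.64
Step 2: J′(-1.64) = -21.643776; θ₂ = -1.64 − 0.01·(-21.643776) = -1.42356224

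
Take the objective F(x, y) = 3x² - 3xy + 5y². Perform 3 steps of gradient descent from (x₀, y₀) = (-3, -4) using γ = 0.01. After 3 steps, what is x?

∇F = (6x - 3y, -3x + 10y)
Step 1: at (-3, -4), ∇F = (-6, -31) → (-3, -4) − 0.01·(-6, -31) = (-2.94, -3.69)
Step 2: at (-2.94, -3.69), ∇F = (-6.57, -28.08) → (-2.94, -3.69) − 0.01·(-6.57, -28.08) = (-2.8743, -3.4092)
Step 3: at (-2.8743, -3.4092), ∇F = (-7.0182, -25.4691) → (-2.8743, -3.4092) − 0.01·(-7.0182, -25.4691) = (-2.804118, -3.154509)
x = -2.804118

-2.804118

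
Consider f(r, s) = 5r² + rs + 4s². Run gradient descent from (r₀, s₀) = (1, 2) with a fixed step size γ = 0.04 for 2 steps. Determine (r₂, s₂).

(0.2592, 0.8768)

∇f = (10r + s, r + 8s)
Step 1: at (1, 2), ∇f = (12, 17) → (1, 2) − 0.04·(12, 17) = (0.52, 1.32)
Step 2: at (0.52, 1.32), ∇f = (6.52, 11.08) → (0.52, 1.32) − 0.04·(6.52, 11.08) = (0.2592, 0.8768)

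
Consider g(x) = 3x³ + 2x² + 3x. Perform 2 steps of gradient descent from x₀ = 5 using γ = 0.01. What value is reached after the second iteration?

g′(x) = 9x² + 4x + 3
Step 1: g′(5) = 248; x₁ = 5 − 0.01·248 = 2.52
Step 2: g′(2.52) = 70.2336; x₂ = 2.52 − 0.01·70.2336 = 1.817664

1.817664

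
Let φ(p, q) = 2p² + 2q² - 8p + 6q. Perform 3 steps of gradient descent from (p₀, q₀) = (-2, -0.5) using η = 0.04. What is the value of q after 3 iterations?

-0.907296

∇φ = (4p - 8, 4q + 6)
Step 1: at (-2, -0.5), ∇φ = (-16, 4) → (-2, -0.5) − 0.04·(-16, 4) = (-1.36, -0.66)
Step 2: at (-1.36, -0.66), ∇φ = (-13.44, 3.36) → (-1.36, -0.66) − 0.04·(-13.44, 3.36) = (-0.8224, -0.7944)
Step 3: at (-0.8224, -0.7944), ∇φ = (-11.2896, 2.8224) → (-0.8224, -0.7944) − 0.04·(-11.2896, 2.8224) = (-0.370816, -0.907296)
q = -0.907296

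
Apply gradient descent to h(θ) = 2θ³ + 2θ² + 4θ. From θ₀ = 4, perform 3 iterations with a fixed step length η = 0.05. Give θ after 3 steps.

-4.3363632

h′(θ) = 6θ² + 4θ + 4
Step 1: h′(4) = 116; θ₁ = 4 − 0.05·116 = -1.8
Step 2: h′(-1.8) = 16.24; θ₂ = -1.8 − 0.05·16.24 = -2.612
Step 3: h′(-2.612) = 34.487264; θ₃ = -2.612 − 0.05·34.487264 = -4.3363632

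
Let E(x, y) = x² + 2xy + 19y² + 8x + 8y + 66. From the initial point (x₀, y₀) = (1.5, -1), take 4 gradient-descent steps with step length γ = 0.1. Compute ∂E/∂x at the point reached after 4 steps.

∇E = (2x + 2y + 8, 2x + 38y + 8)
Step 1: at (1.5, -1), ∇E = (9, -27) → (1.5, -1) − 0.1·(9, -27) = (0.6, 1.7)
Step 2: at (0.6, 1.7), ∇E = (12.6, 73.8) → (0.6, 1.7) − 0.1·(12.6, 73.8) = (-0.66, -5.68)
Step 3: at (-0.66, -5.68), ∇E = (-4.68, -209.16) → (-0.66, -5.68) − 0.1·(-4.68, -209.16) = (-0.192, 15.236)
Step 4: at (-0.192, 15.236), ∇E = (38.088, 586.584) → (-0.192, 15.236) − 0.1·(38.088, 586.584) = (-4.0008, -43.4224)
∂E/∂x at (-4.0008, -43.4224) = -86.8464

-86.8464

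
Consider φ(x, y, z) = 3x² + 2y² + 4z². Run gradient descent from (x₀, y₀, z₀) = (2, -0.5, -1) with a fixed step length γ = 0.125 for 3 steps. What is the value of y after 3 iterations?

∇φ = (6x, 4y, 8z)
(x₁, y₁, z₁) = (2, -0.5, -1) − 0.125·(12, -2, -8) = (0.5, -0.25, 0)
(x₂, y₂, z₂) = (0.5, -0.25, 0) − 0.125·(3, -1, 0) = (0.125, -0.125, 0)
(x₃, y₃, z₃) = (0.125, -0.125, 0) − 0.125·(0.75, -0.5, 0) = (0.03125, -0.0625, 0)
y = -0.0625

-0.0625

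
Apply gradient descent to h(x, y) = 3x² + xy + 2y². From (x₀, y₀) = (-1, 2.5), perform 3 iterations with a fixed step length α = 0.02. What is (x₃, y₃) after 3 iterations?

(-0.804084, 1.998056)

∇h = (6x + y, x + 4y)
(x₁, y₁) = (-1, 2.5) − 0.02·(-3.5, 9) = (-0.93, 2.32)
(x₂, y₂) = (-0.93, 2.32) − 0.02·(-3.26, 8.35) = (-0.8648, 2.153)
(x₃, y₃) = (-0.8648, 2.153) − 0.02·(-3.0358, 7.7472) = (-0.804084, 1.998056)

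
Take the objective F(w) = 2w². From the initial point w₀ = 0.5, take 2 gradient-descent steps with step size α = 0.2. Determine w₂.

F′(w) = 4w
Step 1: F′(0.5) = 2; w₁ = 0.5 − 0.2·2 = 0.1
Step 2: F′(0.1) = 0.4; w₂ = 0.1 − 0.2·0.4 = 0.02

0.02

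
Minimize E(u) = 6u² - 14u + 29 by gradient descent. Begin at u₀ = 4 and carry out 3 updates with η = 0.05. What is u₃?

1.348

E′(u) = 12u - 14
Step 1: E′(4) = 34; u₁ = 4 − 0.05·34 = 2.3
Step 2: E′(2.3) = 13.6; u₂ = 2.3 − 0.05·13.6 = 1.62
Step 3: E′(1.62) = 5.44; u₃ = 1.62 − 0.05·5.44 = 1.348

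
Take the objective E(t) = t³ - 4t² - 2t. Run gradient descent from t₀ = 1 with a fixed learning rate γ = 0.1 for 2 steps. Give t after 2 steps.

E′(t) = 3t² - 8t - 2
t₁ = 1 − 0.1·(-7) = 1.7
t₂ = 1.7 − 0.1·(-6.93) = 2.393

2.393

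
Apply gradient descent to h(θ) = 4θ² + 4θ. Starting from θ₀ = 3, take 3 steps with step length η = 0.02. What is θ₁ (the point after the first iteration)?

h′(θ) = 8θ + 4
θ₁ = 3 − 0.02·28 = 2.44

2.44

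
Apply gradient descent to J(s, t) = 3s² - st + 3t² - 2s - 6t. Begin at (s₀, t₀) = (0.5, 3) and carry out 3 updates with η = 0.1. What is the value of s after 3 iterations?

∇J = (6s - t - 2, -s + 6t - 6)
Step 1: at (0.5, 3), ∇J = (-2, 11.5) → (0.5, 3) − 0.1·(-2, 11.5) = (0.7, 1.85)
Step 2: at (0.7, 1.85), ∇J = (0.35, 4.4) → (0.7, 1.85) − 0.1·(0.35, 4.4) = (0.665, 1.41)
Step 3: at (0.665, 1.41), ∇J = (0.58, 1.795) → (0.665, 1.41) − 0.1·(0.58, 1.795) = (0.607, 1.2305)
s = 0.607

0.607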